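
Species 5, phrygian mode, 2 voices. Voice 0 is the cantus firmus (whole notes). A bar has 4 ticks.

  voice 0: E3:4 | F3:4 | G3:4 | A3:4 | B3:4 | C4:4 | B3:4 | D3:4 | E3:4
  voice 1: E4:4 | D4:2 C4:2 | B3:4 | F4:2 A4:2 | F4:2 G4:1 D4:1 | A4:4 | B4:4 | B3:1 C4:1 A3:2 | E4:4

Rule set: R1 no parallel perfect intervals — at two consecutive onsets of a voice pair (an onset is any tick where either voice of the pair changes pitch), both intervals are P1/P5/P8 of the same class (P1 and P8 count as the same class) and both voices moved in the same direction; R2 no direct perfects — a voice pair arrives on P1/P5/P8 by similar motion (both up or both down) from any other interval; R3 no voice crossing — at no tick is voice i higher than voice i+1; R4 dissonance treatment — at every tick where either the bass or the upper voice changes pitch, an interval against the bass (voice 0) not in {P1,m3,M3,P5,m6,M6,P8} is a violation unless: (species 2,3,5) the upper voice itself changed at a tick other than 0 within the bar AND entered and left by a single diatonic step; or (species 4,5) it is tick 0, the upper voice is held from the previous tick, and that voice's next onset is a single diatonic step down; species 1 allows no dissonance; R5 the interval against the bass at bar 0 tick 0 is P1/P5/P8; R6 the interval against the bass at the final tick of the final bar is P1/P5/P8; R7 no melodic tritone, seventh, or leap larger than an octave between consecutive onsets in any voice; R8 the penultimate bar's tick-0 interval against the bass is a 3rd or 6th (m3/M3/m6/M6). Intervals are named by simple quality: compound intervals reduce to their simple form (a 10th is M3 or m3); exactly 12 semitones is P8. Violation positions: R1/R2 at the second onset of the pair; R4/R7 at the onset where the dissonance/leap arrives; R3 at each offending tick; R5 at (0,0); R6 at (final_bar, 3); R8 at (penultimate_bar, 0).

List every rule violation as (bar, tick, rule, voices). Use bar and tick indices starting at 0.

bar 0: v0=E3 v1=E4 downbeat P8
bar 1: v0=F3 v1=D4 downbeat M6
bar 2: v0=G3 v1=B3 downbeat M3
bar 3: v0=A3 v1=F4 downbeat m6
bar 4: v0=B3 v1=F4 downbeat TT
bar 5: v0=C4 v1=A4 downbeat M6
bar 6: v0=B3 v1=B4 downbeat P8
bar 7: v0=D3 v1=B3 downbeat M6
bar 8: v0=E3 v1=E4 downbeat P8
  -> R7 @ bar 3 tick 0 v(1,): B3->F4 leap 6st
  -> R4 @ bar 4 tick 0 v(0, 1): B3/F4 TT untreated
  -> R4 @ bar 7 tick 1 v(0, 1): D3/C4 m7 untreated
  -> R2 @ bar 8 tick 0 v(0, 1): D3/A3 P5 -> E3/E4 P8 similar

(3, 0, R7, (1,))
(4, 0, R4, (0, 1))
(7, 1, R4, (0, 1))
(8, 0, R2, (0, 1))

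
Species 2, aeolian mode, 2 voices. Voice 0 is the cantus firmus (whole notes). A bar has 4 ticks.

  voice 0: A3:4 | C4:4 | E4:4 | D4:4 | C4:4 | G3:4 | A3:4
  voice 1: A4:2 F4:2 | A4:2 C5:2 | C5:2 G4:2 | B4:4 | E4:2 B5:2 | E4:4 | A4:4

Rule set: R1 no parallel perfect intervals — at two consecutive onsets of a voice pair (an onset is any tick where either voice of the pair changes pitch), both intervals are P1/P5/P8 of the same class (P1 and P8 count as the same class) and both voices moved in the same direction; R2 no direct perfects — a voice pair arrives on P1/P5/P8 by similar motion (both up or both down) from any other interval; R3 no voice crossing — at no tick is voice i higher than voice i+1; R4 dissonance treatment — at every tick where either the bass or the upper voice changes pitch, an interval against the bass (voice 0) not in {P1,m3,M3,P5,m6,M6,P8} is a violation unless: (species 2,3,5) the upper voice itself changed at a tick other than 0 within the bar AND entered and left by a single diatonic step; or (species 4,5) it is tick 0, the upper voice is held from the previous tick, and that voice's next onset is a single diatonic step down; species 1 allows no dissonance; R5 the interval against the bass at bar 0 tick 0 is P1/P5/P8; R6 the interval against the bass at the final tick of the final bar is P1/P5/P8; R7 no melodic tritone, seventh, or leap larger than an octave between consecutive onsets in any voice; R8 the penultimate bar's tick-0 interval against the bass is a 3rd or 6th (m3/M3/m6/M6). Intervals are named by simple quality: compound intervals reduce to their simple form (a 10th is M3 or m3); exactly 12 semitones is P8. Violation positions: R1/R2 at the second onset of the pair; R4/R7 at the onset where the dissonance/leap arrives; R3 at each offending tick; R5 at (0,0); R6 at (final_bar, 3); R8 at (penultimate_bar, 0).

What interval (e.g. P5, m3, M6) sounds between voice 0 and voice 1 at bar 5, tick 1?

M6

voice 0=G3 voice 1=E4 -> M6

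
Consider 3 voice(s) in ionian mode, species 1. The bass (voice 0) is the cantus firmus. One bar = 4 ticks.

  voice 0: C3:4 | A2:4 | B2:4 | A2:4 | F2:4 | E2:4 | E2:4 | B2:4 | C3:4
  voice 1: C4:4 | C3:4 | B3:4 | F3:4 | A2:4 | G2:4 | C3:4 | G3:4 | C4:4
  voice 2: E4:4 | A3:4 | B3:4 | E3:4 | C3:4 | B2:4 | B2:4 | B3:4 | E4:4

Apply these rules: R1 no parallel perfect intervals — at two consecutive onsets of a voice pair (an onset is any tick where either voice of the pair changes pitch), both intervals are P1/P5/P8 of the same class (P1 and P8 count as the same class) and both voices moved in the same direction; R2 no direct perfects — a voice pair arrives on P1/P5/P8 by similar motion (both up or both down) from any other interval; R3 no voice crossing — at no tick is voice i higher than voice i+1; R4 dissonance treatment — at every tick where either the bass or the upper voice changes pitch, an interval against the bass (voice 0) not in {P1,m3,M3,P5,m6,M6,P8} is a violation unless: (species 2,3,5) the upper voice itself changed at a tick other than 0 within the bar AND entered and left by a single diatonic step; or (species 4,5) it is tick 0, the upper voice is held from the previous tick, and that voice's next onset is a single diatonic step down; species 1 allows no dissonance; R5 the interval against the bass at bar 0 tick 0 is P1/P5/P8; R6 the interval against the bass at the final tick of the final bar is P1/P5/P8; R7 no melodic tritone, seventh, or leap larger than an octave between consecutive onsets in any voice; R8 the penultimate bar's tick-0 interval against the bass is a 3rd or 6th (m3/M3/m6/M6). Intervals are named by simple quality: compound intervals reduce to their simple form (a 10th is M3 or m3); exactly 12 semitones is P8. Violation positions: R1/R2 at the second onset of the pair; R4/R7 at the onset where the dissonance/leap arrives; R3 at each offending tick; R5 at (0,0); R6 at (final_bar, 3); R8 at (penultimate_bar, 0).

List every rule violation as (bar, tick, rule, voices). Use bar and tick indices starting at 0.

bar 0: v0=C3 v1=C4 v2=E4 downbeat M3
bar 1: v0=A2 v1=C3 v2=A3 downbeat P8
bar 2: v0=B2 v1=B3 v2=B3 downbeat P8
bar 3: v0=A2 v1=F3 v2=E3 downbeat P5
bar 4: v0=F2 v1=A2 v2=C3 downbeat P5
bar 5: v0=E2 v1=G2 v2=B2 downbeat P5
bar 6: v0=E2 v1=C3 v2=B2 downbeat P5
bar 7: v0=B2 v1=G3 v2=B3 downbeat P8
bar 8: v0=C3 v1=C4 v2=E4 downbeat M3
  -> R5 @ bar 0 tick 0 v(0, 2): opens on M3
  -> R2 @ bar 1 tick 0 v(0, 2): C3/E4 M3 -> A2/A3 P8 similar
  -> R1 @ bar 2 tick 0 v(0, 2): A2/A3 P8 -> B2/B3 P8 similar
  -> R2 @ bar 2 tick 0 v(0, 1): A2/C3 m3 -> B2/B3 P8 similar
  -> R2 @ bar 2 tick 0 v(1, 2): C3/A3 M6 -> B3/B3 P1 similar
  -> R7 @ bar 2 tick 0 v(1,): C3->B3 leap 11st
  -> R2 @ bar 3 tick 0 v(0, 2): B2/B3 P8 -> A2/E3 P5 similar
  -> R3 @ bar 3 tick 0 v(1, 2): F3 above E3
  -> R7 @ bar 3 tick 0 v(1,): B3->F3 leap 6st
  -> R3 @ bar 3 tick 1 v(1, 2): F3 above E3
  -> R3 @ bar 3 tick 2 v(1, 2): F3 above E3
  -> R3 @ bar 3 tick 3 v(1, 2): F3 above E3
  -> R1 @ bar 4 tick 0 v(0, 2): A2/E3 P5 -> F2/C3 P5 similar
  -> R1 @ bar 5 tick 0 v(0, 2): F2/C3 P5 -> E2/B2 P5 similar
  -> R3 @ bar 6 tick 0 v(1, 2): C3 above B2
  -> R3 @ bar 6 tick 1 v(1, 2): C3 above B2
  -> R3 @ bar 6 tick 2 v(1, 2): C3 above B2
  -> R3 @ bar 6 tick 3 v(1, 2): C3 above B2
  -> R2 @ bar 7 tick 0 v(0, 2): E2/B2 P5 -> B2/B3 P8 similar
  -> R8 @ bar 7 tick 0 v(0, 2): penult P8 not 3rd/6th
  -> R2 @ bar 8 tick 0 v(0, 1): B2/G3 m6 -> C3/C4 P8 similar
  -> R6 @ bar 8 tick 3 v(0, 2): closes on M3

(0, 0, R5, (0, 2))
(1, 0, R2, (0, 2))
(2, 0, R1, (0, 2))
(2, 0, R2, (0, 1))
(2, 0, R2, (1, 2))
(2, 0, R7, (1,))
(3, 0, R2, (0, 2))
(3, 0, R3, (1, 2))
(3, 0, R7, (1,))
(3, 1, R3, (1, 2))
(3, 2, R3, (1, 2))
(3, 3, R3, (1, 2))
(4, 0, R1, (0, 2))
(5, 0, R1, (0, 2))
(6, 0, R3, (1, 2))
(6, 1, R3, (1, 2))
(6, 2, R3, (1, 2))
(6, 3, R3, (1, 2))
(7, 0, R2, (0, 2))
(7, 0, R8, (0, 2))
(8, 0, R2, (0, 1))
(8, 3, R6, (0, 2))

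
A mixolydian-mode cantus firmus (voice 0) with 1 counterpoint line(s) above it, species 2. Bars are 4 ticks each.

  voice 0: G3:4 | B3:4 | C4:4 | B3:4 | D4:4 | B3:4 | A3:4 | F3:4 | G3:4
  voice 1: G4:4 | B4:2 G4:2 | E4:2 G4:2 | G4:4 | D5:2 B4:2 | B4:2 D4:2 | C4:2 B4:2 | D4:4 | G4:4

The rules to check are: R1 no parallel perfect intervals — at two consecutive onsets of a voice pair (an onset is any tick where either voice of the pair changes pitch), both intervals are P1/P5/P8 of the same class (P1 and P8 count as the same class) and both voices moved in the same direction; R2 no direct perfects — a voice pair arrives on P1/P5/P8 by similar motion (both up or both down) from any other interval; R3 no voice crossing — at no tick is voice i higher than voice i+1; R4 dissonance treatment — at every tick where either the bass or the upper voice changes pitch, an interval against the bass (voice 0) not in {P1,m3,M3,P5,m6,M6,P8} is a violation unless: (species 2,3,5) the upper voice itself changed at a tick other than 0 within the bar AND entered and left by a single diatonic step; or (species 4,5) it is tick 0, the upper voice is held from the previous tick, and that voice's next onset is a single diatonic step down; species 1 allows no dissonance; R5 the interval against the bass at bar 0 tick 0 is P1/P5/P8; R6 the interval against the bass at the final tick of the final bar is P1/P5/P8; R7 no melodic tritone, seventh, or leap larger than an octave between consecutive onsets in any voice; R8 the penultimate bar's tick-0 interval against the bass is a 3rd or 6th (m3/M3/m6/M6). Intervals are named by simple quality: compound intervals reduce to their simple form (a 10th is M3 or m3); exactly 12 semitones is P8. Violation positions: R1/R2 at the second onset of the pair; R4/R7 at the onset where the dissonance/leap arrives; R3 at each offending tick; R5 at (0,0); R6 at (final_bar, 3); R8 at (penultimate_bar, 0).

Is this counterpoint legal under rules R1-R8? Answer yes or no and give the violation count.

No (5 violations)

bar 0: v0=G3 v1=G4 (P8)
bar 1: v0=B3 v1=B4 (P8)
bar 2: v0=C4 v1=E4 (M3)
bar 3: v0=B3 v1=G4 (m6)
bar 4: v0=D4 v1=D5 (P8)
bar 5: v0=B3 v1=B4 (P8)
bar 6: v0=A3 v1=C4 (m3)
bar 7: v0=F3 v1=D4 (M6)
bar 8: v0=G3 v1=G4 (P8)
  R1 @ bar1.0: G3/G4 P8 -> B3/B4 P8 similar
  R2 @ bar4.0: B3/G4 m6 -> D4/D5 P8 similar
  R4 @ bar6.2: A3/B4 M2 untreated
  R7 @ bar6.2: C4->B4 leap 11st
  R2 @ bar8.0: F3/D4 M6 -> G3/G4 P8 similar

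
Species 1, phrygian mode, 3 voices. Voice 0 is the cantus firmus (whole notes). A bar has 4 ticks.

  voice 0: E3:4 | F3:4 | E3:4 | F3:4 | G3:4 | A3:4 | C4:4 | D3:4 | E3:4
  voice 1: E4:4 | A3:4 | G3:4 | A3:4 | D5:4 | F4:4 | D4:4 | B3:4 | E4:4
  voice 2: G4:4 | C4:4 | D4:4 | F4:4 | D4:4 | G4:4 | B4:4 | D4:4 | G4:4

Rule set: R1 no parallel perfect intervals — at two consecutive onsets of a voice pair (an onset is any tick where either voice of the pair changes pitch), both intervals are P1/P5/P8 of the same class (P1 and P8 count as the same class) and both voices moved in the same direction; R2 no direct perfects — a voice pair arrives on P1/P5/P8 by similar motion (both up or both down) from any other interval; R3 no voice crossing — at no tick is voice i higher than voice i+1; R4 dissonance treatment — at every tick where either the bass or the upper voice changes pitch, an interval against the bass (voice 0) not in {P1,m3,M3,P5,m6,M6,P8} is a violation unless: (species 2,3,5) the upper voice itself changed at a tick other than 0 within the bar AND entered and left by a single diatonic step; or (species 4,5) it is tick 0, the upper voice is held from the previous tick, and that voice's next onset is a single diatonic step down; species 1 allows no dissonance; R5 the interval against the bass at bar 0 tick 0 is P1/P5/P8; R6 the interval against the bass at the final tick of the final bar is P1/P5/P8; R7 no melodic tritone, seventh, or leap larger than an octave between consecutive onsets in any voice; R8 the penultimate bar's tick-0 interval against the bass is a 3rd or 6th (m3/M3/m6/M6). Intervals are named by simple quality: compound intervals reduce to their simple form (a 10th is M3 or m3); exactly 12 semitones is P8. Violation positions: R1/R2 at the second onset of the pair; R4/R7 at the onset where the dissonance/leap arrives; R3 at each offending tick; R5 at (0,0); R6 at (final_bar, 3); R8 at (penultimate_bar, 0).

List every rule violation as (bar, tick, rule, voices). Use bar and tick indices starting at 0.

bar 0: v0=E3 v1=E4 v2=G4 downbeat m3
bar 1: v0=F3 v1=A3 v2=C4 downbeat P5
bar 2: v0=E3 v1=G3 v2=D4 downbeat m7
bar 3: v0=F3 v1=A3 v2=F4 downbeat P8
bar 4: v0=G3 v1=D5 v2=D4 downbeat P5
bar 5: v0=A3 v1=F4 v2=G4 downbeat m7
bar 6: v0=C4 v1=D4 v2=B4 downbeat M7
bar 7: v0=D3 v1=B3 v2=D4 downbeat P8
bar 8: v0=E3 v1=E4 v2=G4 downbeat m3
  -> R5 @ bar 0 tick 0 v(0, 2): opens on m3
  -> R4 @ bar 2 tick 0 v(0, 2): E3/D4 m7 untreated
  -> R2 @ bar 3 tick 0 v(0, 2): E3/D4 m7 -> F3/F4 P8 similar
  -> R2 @ bar 4 tick 0 v(0, 1): F3/A3 M3 -> G3/D5 P5 similar
  -> R3 @ bar 4 tick 0 v(1, 2): D5 above D4
  -> R7 @ bar 4 tick 0 v(1,): A3->D5 leap 17st
  -> R3 @ bar 4 tick 1 v(1, 2): D5 above D4
  -> R3 @ bar 4 tick 2 v(1, 2): D5 above D4
  -> R3 @ bar 4 tick 3 v(1, 2): D5 above D4
  -> R4 @ bar 5 tick 0 v(0, 2): A3/G4 m7 untreated
  -> R4 @ bar 6 tick 0 v(0, 1): C4/D4 M2 untreated
  -> R4 @ bar 6 tick 0 v(0, 2): C4/B4 M7 untreated
  -> R2 @ bar 7 tick 0 v(0, 2): C4/B4 M7 -> D3/D4 P8 similar
  -> R7 @ bar 7 tick 0 v(0,): C4->D3 leap 10st
  -> R8 @ bar 7 tick 0 v(0, 2): penult P8 not 3rd/6th
  -> R2 @ bar 8 tick 0 v(0, 1): D3/B3 M6 -> E3/E4 P8 similar
  -> R6 @ bar 8 tick 3 v(0, 2): closes on m3

(0, 0, R5, (0, 2))
(2, 0, R4, (0, 2))
(3, 0, R2, (0, 2))
(4, 0, R2, (0, 1))
(4, 0, R3, (1, 2))
(4, 0, R7, (1,))
(4, 1, R3, (1, 2))
(4, 2, R3, (1, 2))
(4, 3, R3, (1, 2))
(5, 0, R4, (0, 2))
(6, 0, R4, (0, 1))
(6, 0, R4, (0, 2))
(7, 0, R2, (0, 2))
(7, 0, R7, (0,))
(7, 0, R8, (0, 2))
(8, 0, R2, (0, 1))
(8, 3, R6, (0, 2))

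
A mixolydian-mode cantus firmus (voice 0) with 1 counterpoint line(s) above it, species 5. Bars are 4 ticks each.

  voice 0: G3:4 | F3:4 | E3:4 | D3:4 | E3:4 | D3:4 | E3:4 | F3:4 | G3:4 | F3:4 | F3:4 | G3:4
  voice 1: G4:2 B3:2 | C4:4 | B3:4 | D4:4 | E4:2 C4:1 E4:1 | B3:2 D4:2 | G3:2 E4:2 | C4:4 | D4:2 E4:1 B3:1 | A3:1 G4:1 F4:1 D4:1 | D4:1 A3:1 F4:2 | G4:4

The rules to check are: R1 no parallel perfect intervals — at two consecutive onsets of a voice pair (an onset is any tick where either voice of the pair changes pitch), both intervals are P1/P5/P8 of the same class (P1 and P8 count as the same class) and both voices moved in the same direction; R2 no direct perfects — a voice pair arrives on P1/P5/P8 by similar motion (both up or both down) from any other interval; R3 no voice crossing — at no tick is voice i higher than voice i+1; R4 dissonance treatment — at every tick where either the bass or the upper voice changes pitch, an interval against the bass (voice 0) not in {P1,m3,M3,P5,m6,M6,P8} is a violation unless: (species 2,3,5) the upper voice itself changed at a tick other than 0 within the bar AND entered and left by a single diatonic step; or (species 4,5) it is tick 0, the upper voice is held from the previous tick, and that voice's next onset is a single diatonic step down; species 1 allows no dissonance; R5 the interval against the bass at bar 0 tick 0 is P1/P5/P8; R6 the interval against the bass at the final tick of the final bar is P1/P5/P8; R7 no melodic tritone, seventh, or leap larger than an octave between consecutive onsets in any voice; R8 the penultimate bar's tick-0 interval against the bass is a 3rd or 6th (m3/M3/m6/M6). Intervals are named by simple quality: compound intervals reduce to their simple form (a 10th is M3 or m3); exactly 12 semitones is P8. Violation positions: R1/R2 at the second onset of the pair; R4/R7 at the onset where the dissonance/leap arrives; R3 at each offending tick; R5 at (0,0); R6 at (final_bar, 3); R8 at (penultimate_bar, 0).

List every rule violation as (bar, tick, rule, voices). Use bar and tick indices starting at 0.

bar 0: v0=G3 v1=G4 downbeat P8
bar 1: v0=F3 v1=C4 downbeat P5
bar 2: v0=E3 v1=B3 downbeat P5
bar 3: v0=D3 v1=D4 downbeat P8
bar 4: v0=E3 v1=E4 downbeat P8
bar 5: v0=D3 v1=B3 downbeat M6
bar 6: v0=E3 v1=G3 downbeat m3
bar 7: v0=F3 v1=C4 downbeat P5
bar 8: v0=G3 v1=D4 downbeat P5
bar 9: v0=F3 v1=A3 downbeat M3
bar 10: v0=F3 v1=D4 downbeat M6
bar 11: v0=G3 v1=G4 downbeat P8
  -> R1 @ bar 2 tick 0 v(0, 1): F3/C4 P5 -> E3/B3 P5 similar
  -> R1 @ bar 4 tick 0 v(0, 1): D3/D4 P8 -> E3/E4 P8 similar
  -> R1 @ bar 8 tick 0 v(0, 1): F3/C4 P5 -> G3/D4 P5 similar
  -> R4 @ bar 9 tick 1 v(0, 1): F3/G4 M2 untreated
  -> R7 @ bar 9 tick 1 v(1,): A3->G4 leap 10st
  -> R1 @ bar 11 tick 0 v(0, 1): F3/F4 P8 -> G3/G4 P8 similar

(2, 0, R1, (0, 1))
(4, 0, R1, (0, 1))
(8, 0, R1, (0, 1))
(9, 1, R4, (0, 1))
(9, 1, R7, (1,))
(11, 0, R1, (0, 1))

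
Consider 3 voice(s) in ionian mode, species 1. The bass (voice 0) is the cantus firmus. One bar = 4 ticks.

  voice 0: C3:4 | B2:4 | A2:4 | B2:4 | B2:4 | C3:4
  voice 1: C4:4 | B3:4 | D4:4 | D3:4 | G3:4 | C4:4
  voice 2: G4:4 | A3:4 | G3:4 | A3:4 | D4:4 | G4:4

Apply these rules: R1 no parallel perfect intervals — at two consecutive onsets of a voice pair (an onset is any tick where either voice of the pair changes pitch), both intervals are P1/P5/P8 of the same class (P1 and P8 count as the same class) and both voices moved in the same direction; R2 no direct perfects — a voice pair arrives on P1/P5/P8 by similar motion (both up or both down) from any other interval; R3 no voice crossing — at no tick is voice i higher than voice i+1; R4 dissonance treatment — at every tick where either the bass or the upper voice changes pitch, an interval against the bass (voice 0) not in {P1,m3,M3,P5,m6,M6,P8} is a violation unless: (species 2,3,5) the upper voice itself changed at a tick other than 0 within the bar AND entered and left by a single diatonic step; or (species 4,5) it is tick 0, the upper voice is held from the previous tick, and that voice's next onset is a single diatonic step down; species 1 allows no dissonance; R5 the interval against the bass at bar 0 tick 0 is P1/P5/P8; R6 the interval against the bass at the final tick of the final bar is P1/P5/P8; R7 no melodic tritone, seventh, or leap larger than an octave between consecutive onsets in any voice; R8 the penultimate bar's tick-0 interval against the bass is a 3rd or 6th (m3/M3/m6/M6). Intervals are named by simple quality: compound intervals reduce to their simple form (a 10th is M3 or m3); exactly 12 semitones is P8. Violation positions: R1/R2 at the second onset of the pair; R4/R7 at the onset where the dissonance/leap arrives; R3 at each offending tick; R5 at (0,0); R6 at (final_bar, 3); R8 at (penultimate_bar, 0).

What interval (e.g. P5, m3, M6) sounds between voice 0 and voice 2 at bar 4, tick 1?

m3

voice 0=B2 voice 2=D4 -> m3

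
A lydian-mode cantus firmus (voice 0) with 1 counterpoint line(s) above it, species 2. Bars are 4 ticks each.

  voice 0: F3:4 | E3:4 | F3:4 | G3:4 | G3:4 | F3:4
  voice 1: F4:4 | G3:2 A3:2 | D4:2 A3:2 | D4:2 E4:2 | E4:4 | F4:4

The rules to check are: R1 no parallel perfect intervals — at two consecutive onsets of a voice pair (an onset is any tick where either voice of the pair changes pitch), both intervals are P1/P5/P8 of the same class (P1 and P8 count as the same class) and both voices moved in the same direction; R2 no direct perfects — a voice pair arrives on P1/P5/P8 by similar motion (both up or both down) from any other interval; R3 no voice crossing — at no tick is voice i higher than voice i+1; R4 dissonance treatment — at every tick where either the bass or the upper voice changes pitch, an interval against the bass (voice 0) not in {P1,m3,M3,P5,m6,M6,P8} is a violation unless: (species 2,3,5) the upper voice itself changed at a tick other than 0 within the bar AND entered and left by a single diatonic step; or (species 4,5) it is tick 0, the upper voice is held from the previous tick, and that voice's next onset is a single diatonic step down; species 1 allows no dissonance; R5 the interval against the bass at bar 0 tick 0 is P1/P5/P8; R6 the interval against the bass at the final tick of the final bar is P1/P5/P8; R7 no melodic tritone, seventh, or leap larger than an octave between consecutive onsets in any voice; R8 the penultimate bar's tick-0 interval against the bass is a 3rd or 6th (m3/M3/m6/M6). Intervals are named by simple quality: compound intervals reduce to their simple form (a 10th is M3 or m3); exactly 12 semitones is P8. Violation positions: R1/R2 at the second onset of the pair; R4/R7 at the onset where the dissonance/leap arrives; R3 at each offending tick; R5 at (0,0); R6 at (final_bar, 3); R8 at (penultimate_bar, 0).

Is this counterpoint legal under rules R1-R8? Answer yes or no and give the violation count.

No (3 violations)

bar 0: v0=F3 v1=F4 (P8)
bar 1: v0=E3 v1=G3 (m3)
bar 2: v0=F3 v1=D4 (M6)
bar 3: v0=G3 v1=D4 (P5)
bar 4: v0=G3 v1=E4 (M6)
bar 5: v0=F3 v1=F4 (P8)
  R7 @ bar1.0: F4->G3 leap 10st
  R4 @ bar1.2: E3/A3 P4 untreated
  R2 @ bar3.0: F3/A3 M3 -> G3/D4 P5 similar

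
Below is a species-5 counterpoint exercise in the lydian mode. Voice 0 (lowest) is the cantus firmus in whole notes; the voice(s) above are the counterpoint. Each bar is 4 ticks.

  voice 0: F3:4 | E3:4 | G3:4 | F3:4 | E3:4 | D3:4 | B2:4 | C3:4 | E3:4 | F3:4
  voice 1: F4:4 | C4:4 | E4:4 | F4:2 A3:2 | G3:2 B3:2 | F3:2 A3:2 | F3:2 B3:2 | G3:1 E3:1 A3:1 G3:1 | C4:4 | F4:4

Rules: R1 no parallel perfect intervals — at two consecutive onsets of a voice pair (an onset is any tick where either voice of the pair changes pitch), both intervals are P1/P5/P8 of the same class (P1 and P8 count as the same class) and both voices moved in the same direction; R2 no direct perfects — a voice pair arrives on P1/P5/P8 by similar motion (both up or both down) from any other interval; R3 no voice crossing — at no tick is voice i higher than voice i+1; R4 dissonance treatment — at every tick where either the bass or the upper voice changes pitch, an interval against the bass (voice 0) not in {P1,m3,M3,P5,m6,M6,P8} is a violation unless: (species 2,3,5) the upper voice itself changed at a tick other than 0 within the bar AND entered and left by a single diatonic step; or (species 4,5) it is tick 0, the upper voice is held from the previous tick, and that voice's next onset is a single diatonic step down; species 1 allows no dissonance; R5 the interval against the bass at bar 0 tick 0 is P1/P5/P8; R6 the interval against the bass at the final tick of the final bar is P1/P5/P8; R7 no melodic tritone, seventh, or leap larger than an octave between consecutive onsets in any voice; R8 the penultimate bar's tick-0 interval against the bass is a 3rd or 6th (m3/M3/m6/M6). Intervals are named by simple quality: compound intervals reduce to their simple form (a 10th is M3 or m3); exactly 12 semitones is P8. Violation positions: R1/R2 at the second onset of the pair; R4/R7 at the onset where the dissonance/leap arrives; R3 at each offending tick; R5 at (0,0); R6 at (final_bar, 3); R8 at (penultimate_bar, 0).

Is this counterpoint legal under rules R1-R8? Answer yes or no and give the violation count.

bar 0: v0=F3 v1=F4 (P8)
bar 1: v0=E3 v1=C4 (m6)
bar 2: v0=G3 v1=E4 (M6)
bar 3: v0=F3 v1=F4 (P8)
bar 4: v0=E3 v1=G3 (m3)
bar 5: v0=D3 v1=F3 (m3)
bar 6: v0=B2 v1=F3 (TT)
bar 7: v0=C3 v1=G3 (P5)
bar 8: v0=E3 v1=C4 (m6)
bar 9: v0=F3 v1=F4 (P8)
  R7 @ bar5.0: B3->F3 leap 6st
  R4 @ bar6.0: B2/F3 TT untreated
  R7 @ bar6.2: F3->B3 leap 6st
  R2 @ bar9.0: E3/C4 m6 -> F3/F4 P8 similar

No (4 violations)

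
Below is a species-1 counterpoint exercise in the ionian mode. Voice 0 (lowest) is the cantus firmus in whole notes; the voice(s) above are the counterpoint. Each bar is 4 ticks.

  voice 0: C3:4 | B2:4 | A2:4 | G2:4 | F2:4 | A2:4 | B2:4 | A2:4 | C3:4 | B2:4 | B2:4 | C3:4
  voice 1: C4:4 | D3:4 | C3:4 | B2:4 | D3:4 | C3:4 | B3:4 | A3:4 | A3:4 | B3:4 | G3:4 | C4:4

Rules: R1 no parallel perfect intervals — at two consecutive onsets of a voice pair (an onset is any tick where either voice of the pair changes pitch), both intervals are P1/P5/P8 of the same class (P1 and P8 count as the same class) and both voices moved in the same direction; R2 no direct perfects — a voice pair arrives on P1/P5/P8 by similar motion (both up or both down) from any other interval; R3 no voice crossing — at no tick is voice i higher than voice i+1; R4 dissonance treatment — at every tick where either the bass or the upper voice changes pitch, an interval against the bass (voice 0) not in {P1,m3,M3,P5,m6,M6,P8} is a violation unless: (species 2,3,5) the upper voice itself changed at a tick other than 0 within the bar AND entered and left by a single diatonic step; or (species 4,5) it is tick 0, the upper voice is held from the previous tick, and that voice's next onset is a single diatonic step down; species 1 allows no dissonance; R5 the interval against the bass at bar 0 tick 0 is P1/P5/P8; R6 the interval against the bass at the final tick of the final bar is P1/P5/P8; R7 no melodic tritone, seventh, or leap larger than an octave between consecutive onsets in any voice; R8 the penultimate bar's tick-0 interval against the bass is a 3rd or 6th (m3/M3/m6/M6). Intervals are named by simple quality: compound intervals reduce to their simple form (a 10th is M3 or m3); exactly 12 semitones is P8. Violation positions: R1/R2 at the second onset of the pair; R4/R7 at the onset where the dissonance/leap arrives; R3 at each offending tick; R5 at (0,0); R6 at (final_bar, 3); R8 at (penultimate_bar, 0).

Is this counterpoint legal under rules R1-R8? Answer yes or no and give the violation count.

No (5 violations)

bar 0: v0=C3 v1=C4 (P8)
bar 1: v0=B2 v1=D3 (m3)
bar 2: v0=A2 v1=C3 (m3)
bar 3: v0=G2 v1=B2 (M3)
bar 4: v0=F2 v1=D3 (M6)
bar 5: v0=A2 v1=C3 (m3)
bar 6: v0=B2 v1=B3 (P8)
bar 7: v0=A2 v1=A3 (P8)
bar 8: v0=C3 v1=A3 (M6)
bar 9: v0=B2 v1=B3 (P8)
bar 10: v0=B2 v1=G3 (m6)
bar 11: v0=C3 v1=C4 (P8)
  R7 @ bar1.0: C4->D3 leap 10st
  R2 @ bar6.0: A2/C3 m3 -> B2/B3 P8 similar
  R7 @ bar6.0: C3->B3 leap 11st
  R1 @ bar7.0: B2/B3 P8 -> A2/A3 P8 similar
  R2 @ bar11.0: B2/G3 m6 -> C3/C4 P8 similar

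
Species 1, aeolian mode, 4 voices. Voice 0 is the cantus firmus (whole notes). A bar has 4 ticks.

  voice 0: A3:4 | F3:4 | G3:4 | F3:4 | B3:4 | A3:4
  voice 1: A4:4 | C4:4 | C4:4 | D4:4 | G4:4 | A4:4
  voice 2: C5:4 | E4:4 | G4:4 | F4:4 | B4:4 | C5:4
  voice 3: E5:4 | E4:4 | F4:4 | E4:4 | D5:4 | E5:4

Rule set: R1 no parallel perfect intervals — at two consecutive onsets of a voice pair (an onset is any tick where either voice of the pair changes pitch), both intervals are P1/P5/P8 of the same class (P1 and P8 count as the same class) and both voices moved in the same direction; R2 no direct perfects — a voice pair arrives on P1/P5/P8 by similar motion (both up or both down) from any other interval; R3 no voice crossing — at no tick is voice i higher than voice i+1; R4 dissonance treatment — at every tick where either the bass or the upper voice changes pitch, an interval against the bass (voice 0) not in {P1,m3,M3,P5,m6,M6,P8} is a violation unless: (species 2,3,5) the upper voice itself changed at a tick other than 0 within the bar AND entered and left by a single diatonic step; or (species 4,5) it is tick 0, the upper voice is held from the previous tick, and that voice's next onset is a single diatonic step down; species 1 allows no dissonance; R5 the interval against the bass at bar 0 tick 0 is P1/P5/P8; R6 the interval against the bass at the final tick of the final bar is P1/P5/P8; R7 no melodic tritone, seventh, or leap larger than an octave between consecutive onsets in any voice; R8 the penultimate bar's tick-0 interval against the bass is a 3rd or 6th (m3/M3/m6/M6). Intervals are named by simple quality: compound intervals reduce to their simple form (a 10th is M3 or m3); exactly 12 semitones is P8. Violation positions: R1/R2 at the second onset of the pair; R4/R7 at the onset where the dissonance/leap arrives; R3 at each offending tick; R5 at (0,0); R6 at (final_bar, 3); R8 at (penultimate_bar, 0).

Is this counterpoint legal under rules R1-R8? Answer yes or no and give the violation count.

No (26 violations)

bar 0: v0=A3 v1=A4 v2=C5 v3=E5 (P5)
bar 1: v0=F3 v1=C4 v2=E4 v3=E4 (M7)
bar 2: v0=G3 v1=C4 v2=G4 v3=F4 (m7)
bar 3: v0=F3 v1=D4 v2=F4 v3=E4 (M7)
bar 4: v0=B3 v1=G4 v2=B4 v3=D5 (m3)
bar 5: v0=A3 v1=A4 v2=C5 v3=E5 (P5)
  R5 @ bar0.0: opens on m3
  R2 @ bar1.0: A3/A4 P8 -> F3/C4 P5 similar
  R2 @ bar1.0: C5/E5 M3 -> E4/E4 P1 similar
  R4 @ bar1.0: F3/E4 M7 untreated
  R4 @ bar1.0: F3/E4 M7 untreated
  R2 @ bar2.0: F3/E4 M7 -> G3/G4 P8 similar
  R3 @ bar2.0: G4 above F4
  R4 @ bar2.0: G3/C4 P4 untreated
  R4 @ bar2.0: G3/F4 m7 untreated
  R3 @ bar2.1: G4 above F4
  R3 @ bar2.2: G4 above F4
  R3 @ bar2.3: G4 above F4
  R1 @ bar3.0: G3/G4 P8 -> F3/F4 P8 similar
  R3 @ bar3.0: F4 above E4
  R4 @ bar3.0: F3/E4 M7 untreated
  R3 @ bar3.1: F4 above E4
  R3 @ bar3.2: F4 above E4
  R3 @ bar3.3: F4 above E4
  R1 @ bar4.0: F3/F4 P8 -> B3/B4 P8 similar
  R2 @ bar4.0: D4/E4 M2 -> G4/D5 P5 similar
  R7 @ bar4.0: F3->B3 leap 6st
  R7 @ bar4.0: F4->B4 leap 6st
  R7 @ bar4.0: E4->D5 leap 10st
  R8 @ bar4.0: penult P8 not 3rd/6th
  R1 @ bar5.0: G4/D5 P5 -> A4/E5 P5 similar
  R6 @ bar5.3: closes on m3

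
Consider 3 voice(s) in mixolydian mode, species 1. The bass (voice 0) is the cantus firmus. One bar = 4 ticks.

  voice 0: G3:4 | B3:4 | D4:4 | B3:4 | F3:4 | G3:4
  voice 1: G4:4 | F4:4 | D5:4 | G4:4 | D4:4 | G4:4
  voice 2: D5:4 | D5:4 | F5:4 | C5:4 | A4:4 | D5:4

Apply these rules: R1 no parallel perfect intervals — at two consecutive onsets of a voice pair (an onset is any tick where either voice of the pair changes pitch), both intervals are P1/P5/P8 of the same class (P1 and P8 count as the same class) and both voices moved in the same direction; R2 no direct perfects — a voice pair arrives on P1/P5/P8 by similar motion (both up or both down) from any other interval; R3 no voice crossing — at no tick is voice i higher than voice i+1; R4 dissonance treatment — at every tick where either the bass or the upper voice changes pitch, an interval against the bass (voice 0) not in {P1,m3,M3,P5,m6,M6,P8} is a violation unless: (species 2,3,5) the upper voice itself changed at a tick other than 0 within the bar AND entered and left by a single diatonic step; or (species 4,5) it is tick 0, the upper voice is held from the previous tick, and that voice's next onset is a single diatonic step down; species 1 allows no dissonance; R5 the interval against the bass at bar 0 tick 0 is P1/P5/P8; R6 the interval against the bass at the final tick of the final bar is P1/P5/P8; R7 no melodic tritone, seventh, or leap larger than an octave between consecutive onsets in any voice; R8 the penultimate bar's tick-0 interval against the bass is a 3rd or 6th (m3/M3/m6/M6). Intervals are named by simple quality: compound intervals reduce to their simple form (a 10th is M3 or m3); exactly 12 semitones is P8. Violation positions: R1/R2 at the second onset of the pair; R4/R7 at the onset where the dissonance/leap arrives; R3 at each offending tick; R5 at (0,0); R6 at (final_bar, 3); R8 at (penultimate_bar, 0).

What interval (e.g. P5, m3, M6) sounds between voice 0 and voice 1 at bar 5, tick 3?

voice 0=G3 voice 1=G4 -> P8

P8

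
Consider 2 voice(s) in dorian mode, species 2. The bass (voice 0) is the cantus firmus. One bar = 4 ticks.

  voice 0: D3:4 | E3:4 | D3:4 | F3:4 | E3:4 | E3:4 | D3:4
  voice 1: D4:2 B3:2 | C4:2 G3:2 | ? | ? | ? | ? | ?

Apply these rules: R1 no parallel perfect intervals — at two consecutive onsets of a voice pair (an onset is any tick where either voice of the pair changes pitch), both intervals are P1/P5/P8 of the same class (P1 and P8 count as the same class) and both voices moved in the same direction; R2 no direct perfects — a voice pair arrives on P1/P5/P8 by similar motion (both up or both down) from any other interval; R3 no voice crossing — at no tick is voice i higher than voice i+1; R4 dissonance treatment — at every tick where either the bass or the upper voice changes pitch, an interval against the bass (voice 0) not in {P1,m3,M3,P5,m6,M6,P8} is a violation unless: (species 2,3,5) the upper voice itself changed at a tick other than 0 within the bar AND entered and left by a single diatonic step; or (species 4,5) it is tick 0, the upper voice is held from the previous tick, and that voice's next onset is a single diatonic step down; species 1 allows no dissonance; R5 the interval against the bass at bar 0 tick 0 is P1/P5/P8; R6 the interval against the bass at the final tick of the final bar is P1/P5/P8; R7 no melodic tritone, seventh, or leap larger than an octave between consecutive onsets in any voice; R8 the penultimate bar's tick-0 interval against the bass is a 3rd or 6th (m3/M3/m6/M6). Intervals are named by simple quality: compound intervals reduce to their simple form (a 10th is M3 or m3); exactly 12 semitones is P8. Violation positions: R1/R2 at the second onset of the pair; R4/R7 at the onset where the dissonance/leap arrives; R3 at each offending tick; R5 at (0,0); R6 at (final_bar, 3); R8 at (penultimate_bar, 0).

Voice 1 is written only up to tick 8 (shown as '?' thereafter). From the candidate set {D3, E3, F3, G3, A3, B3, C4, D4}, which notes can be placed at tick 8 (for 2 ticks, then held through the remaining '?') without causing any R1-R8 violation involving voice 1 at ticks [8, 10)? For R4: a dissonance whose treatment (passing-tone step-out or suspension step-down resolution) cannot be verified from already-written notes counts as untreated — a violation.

{A3, B3, D4, F3}

D3: violates R2
E3: violates R4
F3: legal
G3: violates R4
A3: legal
B3: legal
C4: violates R4
D4: legal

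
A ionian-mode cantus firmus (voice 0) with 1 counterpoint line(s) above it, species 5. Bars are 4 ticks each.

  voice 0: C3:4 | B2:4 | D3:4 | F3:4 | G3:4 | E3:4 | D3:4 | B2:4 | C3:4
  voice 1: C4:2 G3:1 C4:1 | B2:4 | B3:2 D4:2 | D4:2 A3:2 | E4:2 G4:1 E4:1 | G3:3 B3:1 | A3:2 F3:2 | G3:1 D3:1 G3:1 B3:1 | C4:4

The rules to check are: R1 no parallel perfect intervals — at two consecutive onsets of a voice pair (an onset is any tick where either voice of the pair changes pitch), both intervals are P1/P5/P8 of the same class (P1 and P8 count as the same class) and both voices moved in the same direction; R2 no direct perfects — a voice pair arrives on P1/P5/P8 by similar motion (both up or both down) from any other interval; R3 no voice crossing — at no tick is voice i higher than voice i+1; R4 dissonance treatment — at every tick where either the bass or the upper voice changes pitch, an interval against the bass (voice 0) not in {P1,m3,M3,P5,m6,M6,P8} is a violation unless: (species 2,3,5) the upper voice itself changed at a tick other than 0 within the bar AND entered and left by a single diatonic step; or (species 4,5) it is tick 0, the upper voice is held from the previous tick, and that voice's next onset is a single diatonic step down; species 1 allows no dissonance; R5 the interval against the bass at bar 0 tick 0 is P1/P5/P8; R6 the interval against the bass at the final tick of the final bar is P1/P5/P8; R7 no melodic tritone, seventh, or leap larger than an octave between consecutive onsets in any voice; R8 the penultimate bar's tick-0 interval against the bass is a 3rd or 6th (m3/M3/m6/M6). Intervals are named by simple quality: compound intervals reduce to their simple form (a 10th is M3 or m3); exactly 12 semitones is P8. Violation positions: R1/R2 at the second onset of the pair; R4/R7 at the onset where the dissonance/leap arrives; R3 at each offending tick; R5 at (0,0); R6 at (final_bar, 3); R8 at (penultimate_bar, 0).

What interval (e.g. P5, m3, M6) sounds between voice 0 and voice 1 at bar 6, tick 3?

m3

voice 0=D3 voice 1=F3 -> m3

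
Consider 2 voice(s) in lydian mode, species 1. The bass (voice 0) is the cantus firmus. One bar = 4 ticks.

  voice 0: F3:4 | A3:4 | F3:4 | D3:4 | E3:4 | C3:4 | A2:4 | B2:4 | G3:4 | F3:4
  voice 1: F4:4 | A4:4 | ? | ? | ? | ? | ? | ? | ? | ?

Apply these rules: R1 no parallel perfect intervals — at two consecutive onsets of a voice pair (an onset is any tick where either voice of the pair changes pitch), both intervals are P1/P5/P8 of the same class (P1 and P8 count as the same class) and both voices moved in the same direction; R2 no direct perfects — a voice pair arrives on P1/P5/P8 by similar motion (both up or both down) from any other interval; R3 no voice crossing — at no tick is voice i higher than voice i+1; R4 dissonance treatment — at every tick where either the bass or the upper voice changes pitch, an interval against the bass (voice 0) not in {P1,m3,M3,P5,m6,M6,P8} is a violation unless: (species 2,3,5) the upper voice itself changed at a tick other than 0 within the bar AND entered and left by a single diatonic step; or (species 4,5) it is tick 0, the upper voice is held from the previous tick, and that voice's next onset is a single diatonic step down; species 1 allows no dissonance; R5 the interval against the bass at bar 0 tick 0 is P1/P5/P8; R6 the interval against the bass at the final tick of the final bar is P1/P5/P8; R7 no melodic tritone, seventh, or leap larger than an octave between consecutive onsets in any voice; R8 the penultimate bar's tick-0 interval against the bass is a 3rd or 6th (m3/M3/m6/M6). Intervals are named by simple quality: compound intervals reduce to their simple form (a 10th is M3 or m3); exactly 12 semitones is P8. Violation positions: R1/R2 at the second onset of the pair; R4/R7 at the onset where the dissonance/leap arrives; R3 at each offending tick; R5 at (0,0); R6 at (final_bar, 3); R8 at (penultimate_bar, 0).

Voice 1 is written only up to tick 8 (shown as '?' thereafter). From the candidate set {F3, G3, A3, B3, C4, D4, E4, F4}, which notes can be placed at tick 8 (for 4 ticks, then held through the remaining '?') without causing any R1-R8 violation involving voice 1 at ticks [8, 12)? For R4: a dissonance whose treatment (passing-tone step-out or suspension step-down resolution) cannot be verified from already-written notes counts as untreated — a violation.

F3: violates R1,R7
G3: violates R4,R7
A3: legal
B3: violates R4,R7
C4: violates R2
D4: legal
E4: violates R4
F4: violates R1

{A3, D4}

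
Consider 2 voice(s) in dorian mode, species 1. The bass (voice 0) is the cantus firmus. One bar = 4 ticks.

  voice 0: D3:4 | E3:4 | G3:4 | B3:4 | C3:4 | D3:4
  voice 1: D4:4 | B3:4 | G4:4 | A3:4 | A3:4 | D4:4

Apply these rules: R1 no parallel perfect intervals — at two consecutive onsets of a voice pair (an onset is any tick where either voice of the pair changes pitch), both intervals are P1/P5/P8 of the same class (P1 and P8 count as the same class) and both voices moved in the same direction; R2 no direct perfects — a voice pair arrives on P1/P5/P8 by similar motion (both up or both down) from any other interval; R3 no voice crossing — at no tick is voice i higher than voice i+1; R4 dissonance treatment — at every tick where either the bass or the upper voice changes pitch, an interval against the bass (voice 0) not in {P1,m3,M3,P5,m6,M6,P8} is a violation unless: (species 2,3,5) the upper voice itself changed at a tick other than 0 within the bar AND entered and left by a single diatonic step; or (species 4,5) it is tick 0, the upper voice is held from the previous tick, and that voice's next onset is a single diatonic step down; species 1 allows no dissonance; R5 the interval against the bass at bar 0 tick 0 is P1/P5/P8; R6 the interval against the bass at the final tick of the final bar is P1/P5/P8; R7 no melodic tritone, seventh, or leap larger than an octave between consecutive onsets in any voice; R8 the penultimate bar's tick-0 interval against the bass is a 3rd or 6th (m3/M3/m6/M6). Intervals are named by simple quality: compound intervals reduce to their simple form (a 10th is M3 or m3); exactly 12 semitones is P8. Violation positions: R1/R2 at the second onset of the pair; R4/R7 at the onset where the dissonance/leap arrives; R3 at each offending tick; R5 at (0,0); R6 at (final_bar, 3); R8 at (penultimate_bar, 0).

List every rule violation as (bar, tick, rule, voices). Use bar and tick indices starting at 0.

(2, 0, R2, (0, 1))
(3, 0, R3, (0, 1))
(3, 0, R4, (0, 1))
(3, 0, R7, (1,))
(3, 1, R3, (0, 1))
(3, 2, R3, (0, 1))
(3, 3, R3, (0, 1))
(4, 0, R7, (0,))
(5, 0, R2, (0, 1))

bar 0: v0=D3 v1=D4 downbeat P8
bar 1: v0=E3 v1=B3 downbeat P5
bar 2: v0=G3 v1=G4 downbeat P8
bar 3: v0=B3 v1=A3 downbeat M2
bar 4: v0=C3 v1=A3 downbeat M6
bar 5: v0=D3 v1=D4 downbeat P8
  -> R2 @ bar 2 tick 0 v(0, 1): E3/B3 P5 -> G3/G4 P8 similar
  -> R3 @ bar 3 tick 0 v(0, 1): B3 above A3
  -> R4 @ bar 3 tick 0 v(0, 1): B3/A3 M2 untreated
  -> R7 @ bar 3 tick 0 v(1,): G4->A3 leap 10st
  -> R3 @ bar 3 tick 1 v(0, 1): B3 above A3
  -> R3 @ bar 3 tick 2 v(0, 1): B3 above A3
  -> R3 @ bar 3 tick 3 v(0, 1): B3 above A3
  -> R7 @ bar 4 tick 0 v(0,): B3->C3 leap 11st
  -> R2 @ bar 5 tick 0 v(0, 1): C3/A3 M6 -> D3/D4 P8 similar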